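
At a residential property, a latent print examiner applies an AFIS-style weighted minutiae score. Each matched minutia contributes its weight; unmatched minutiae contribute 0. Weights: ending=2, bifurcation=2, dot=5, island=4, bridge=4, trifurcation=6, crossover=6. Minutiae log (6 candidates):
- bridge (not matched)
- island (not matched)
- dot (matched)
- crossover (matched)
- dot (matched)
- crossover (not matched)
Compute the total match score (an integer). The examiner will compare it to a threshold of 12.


Weighted minutiae match score:
  bridge: not matched, +0
  island: not matched, +0
  dot: matched, +5 (running total 5)
  crossover: matched, +6 (running total 11)
  dot: matched, +5 (running total 16)
  crossover: not matched, +0
Total score = 16
Threshold = 12; verdict = identification

16


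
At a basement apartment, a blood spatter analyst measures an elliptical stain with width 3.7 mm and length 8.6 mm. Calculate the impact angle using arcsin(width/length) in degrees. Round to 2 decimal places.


Blood spatter impact angle calculation:
width / length = 3.7 / 8.6 = 0.430233
angle = arcsin(0.430233)
angle = 25.48 degrees

25.48


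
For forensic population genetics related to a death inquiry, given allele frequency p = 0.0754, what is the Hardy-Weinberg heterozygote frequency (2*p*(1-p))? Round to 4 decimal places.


Hardy-Weinberg heterozygote frequency:
q = 1 - p = 1 - 0.0754 = 0.9246
2pq = 2 * 0.0754 * 0.9246 = 0.1394

0.1394


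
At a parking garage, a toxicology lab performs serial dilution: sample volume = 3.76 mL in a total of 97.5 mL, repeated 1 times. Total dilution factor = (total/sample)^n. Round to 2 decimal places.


Dilution factor calculation:
Single dilution = V_total / V_sample = 97.5 / 3.76 ≈ 25.930851
Number of dilutions = 1
Total DF = (97.5 / 3.76)^1 (full precision, rounded at the end) = 25.93

25.93


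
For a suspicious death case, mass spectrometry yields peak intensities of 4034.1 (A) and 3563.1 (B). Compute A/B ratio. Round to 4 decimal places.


Spectral peak ratio:
Peak A = 4034.1 counts
Peak B = 3563.1 counts
Ratio = 4034.1 / 3563.1 = 1.1322

1.1322


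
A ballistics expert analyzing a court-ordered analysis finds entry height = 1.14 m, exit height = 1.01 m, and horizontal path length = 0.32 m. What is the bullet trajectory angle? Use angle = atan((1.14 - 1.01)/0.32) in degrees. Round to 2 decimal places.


Bullet trajectory angle:
Height difference = 1.14 - 1.01 = 0.13 m
angle = atan(0.13 / 0.32)
angle = atan(0.40625)
angle = 22.11 degrees

22.11


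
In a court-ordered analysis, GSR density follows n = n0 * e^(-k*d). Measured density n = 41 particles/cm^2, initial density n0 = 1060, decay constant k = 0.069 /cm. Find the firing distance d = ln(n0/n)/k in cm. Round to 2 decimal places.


GSR distance calculation:
n0/n = 1060 / 41 = 25.853659
ln(n0/n) = 3.252452
d = 3.252452 / 0.069 = 47.14 cm

47.14


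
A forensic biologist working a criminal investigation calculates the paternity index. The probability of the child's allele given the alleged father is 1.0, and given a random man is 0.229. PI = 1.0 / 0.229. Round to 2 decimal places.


Paternity Index calculation:
PI = P(allele|father) / P(allele|random)
PI = 1.0 / 0.229
PI = 4.37

4.37


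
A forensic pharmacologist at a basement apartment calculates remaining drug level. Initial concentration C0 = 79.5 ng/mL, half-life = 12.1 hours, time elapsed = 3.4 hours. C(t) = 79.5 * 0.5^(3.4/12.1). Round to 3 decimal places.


Drug concentration decay:
Number of half-lives = t / t_half = 3.4 / 12.1 = 0.280992
Decay factor = 0.5^0.280992 = 0.82302491
C(t) = 79.5 * 0.82302491 = 65.430 ng/mL

65.430


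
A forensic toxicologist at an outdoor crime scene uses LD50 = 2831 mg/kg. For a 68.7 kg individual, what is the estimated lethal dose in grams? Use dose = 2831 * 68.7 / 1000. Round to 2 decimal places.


Lethal dose calculation:
Lethal dose = LD50 * body_weight / 1000
= 2831 * 68.7 / 1000
= 194489.7 / 1000
= 194.49 g

194.49


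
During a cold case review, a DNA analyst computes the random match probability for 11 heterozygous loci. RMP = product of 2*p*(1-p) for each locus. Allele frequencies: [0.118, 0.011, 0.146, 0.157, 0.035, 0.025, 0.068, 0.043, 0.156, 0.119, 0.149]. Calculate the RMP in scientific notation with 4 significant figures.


Computing RMP for 11 loci:
Locus 1: 2 * 0.118 * 0.882 = 0.208152
Locus 2: 2 * 0.011 * 0.989 = 0.021758
Locus 3: 2 * 0.146 * 0.854 = 0.249368
Locus 4: 2 * 0.157 * 0.843 = 0.264702
Locus 5: 2 * 0.035 * 0.965 = 0.06755
Locus 6: 2 * 0.025 * 0.975 = 0.04875
Locus 7: 2 * 0.068 * 0.932 = 0.126752
Locus 8: 2 * 0.043 * 0.957 = 0.082302
Locus 9: 2 * 0.156 * 0.844 = 0.263328
Locus 10: 2 * 0.119 * 0.881 = 0.209678
Locus 11: 2 * 0.149 * 0.851 = 0.253598
RMP = 1.438e-10

1.438e-10


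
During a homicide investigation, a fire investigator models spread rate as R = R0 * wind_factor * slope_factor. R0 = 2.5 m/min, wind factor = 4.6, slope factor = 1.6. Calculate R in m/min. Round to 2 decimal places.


Fire spread rate calculation:
R = R0 * wind_factor * slope_factor
= 2.5 * 4.6 * 1.6
= 11.5 * 1.6
= 18.40 m/min

18.40


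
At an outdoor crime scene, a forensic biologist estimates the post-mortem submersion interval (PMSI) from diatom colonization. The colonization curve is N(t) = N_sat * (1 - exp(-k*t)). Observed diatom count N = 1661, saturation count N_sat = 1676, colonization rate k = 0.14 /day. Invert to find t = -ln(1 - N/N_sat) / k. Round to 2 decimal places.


PMSI from diatom colonization curve:
N / N_sat = 1661 / 1676 = 0.99105
1 - N/N_sat = 0.00895
ln(1 - N/N_sat) = -4.716102
t = -ln(1 - N/N_sat) / k = -(-4.716102) / 0.14 = 33.69 days

33.69


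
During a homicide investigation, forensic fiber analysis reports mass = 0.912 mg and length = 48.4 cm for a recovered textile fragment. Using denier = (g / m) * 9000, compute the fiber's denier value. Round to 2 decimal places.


Denier calculation:
Mass in grams = 0.912 mg / 1000 = 0.000912 g
Length in meters = 48.4 cm / 100 = 0.484 m
Linear density = mass / length = 0.000912 / 0.484 = 0.0018843 g/m
Denier = (g/m) * 9000 = 0.0018843 * 9000 = 16.96

16.96


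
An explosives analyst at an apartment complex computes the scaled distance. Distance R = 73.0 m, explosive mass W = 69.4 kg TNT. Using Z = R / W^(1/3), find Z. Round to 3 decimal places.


Scaled distance calculation:
W^(1/3) = 69.4^(1/3) = 4.109476
Z = R / W^(1/3) = 73.0 / 4.109476
Z = 17.764 m/kg^(1/3)

17.764


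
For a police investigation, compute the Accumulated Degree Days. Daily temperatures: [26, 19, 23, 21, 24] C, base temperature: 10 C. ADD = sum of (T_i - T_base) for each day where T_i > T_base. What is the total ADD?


Computing ADD day by day:
Day 1: max(0, 26 - 10) = 16
Day 2: max(0, 19 - 10) = 9
Day 3: max(0, 23 - 10) = 13
Day 4: max(0, 21 - 10) = 11
Day 5: max(0, 24 - 10) = 14
Total ADD = 63

63


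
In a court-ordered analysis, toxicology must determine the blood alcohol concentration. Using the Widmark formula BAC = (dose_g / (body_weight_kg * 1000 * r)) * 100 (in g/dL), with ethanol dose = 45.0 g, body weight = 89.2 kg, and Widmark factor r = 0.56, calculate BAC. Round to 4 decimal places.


Applying the Widmark formula:
BAC = (dose_g / (body_wt * 1000 * r)) * 100
Denominator = 89.2 * 1000 * 0.56 = 49952
BAC = (45.0 / 49952) * 100
BAC = 0.0901 g/dL

0.0901


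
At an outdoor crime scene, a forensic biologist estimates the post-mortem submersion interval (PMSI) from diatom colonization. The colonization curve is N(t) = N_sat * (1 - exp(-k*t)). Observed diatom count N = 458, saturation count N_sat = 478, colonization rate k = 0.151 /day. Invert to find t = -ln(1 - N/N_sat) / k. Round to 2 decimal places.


PMSI from diatom colonization curve:
N / N_sat = 458 / 478 = 0.958159
1 - N/N_sat = 0.041841
ln(1 - N/N_sat) = -3.173879
t = -ln(1 - N/N_sat) / k = -(-3.173879) / 0.151 = 21.02 days

21.02


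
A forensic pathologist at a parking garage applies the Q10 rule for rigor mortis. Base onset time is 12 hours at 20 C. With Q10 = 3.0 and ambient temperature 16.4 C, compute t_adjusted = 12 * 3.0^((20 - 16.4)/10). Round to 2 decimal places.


Rigor mortis time adjustment:
Exponent = (T_ref - T_actual) / 10 = (20 - 16.4) / 10 = 0.36
Q10 factor = 3.0^0.36 = 1.48513
t_adjusted = 12 * 1.48513 = 17.82 hours

17.82


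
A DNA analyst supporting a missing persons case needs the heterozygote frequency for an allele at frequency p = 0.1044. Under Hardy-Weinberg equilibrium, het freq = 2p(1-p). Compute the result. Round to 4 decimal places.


Hardy-Weinberg heterozygote frequency:
q = 1 - p = 1 - 0.1044 = 0.8956
2pq = 2 * 0.1044 * 0.8956 = 0.1870

0.1870


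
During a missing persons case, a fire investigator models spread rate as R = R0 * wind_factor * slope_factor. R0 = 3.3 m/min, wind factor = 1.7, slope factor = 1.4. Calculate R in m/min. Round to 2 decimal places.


Fire spread rate calculation:
R = R0 * wind_factor * slope_factor
= 3.3 * 1.7 * 1.4
= 5.61 * 1.4
= 7.85 m/min

7.85


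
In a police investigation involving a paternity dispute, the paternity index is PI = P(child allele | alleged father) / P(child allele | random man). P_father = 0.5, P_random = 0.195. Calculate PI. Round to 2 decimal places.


Paternity Index calculation:
PI = P(allele|father) / P(allele|random)
PI = 0.5 / 0.195
PI = 2.56

2.56


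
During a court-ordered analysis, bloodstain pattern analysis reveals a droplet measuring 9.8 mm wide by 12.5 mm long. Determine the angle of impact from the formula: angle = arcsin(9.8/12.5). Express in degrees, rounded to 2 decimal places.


Blood spatter impact angle calculation:
width / length = 9.8 / 12.5 = 0.784
angle = arcsin(0.784)
angle = 51.63 degrees

51.63


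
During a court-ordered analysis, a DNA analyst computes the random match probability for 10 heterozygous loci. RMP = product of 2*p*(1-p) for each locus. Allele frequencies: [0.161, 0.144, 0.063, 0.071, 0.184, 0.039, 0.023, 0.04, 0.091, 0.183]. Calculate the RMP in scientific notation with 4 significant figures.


Computing RMP for 10 loci:
Locus 1: 2 * 0.161 * 0.839 = 0.270158
Locus 2: 2 * 0.144 * 0.856 = 0.246528
Locus 3: 2 * 0.063 * 0.937 = 0.118062
Locus 4: 2 * 0.071 * 0.929 = 0.131918
Locus 5: 2 * 0.184 * 0.816 = 0.300288
Locus 6: 2 * 0.039 * 0.961 = 0.074958
Locus 7: 2 * 0.023 * 0.977 = 0.044942
Locus 8: 2 * 0.04 * 0.96 = 0.0768
Locus 9: 2 * 0.091 * 0.909 = 0.165438
Locus 10: 2 * 0.183 * 0.817 = 0.299022
RMP = 3.987e-09

3.987e-09


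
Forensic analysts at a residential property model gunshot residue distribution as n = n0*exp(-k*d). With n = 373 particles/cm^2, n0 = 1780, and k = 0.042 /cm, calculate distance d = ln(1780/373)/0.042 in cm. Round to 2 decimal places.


GSR distance calculation:
n0/n = 1780 / 373 = 4.772118
ln(n0/n) = 1.56279
d = 1.56279 / 0.042 = 37.21 cm

37.21


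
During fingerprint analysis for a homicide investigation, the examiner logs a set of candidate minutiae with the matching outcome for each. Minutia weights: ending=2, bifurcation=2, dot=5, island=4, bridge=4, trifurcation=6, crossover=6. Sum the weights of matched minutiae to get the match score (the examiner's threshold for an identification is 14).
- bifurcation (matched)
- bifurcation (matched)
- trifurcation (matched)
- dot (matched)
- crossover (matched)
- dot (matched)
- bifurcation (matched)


Weighted minutiae match score:
  bifurcation: matched, +2 (running total 2)
  bifurcation: matched, +2 (running total 4)
  trifurcation: matched, +6 (running total 10)
  dot: matched, +5 (running total 15)
  crossover: matched, +6 (running total 21)
  dot: matched, +5 (running total 26)
  bifurcation: matched, +2 (running total 28)
Total score = 28
Threshold = 14; verdict = identification

28


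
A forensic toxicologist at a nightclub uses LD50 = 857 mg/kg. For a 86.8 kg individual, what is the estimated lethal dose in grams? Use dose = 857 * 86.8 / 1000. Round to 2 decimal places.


Lethal dose calculation:
Lethal dose = LD50 * body_weight / 1000
= 857 * 86.8 / 1000
= 74387.6 / 1000
= 74.39 g

74.39


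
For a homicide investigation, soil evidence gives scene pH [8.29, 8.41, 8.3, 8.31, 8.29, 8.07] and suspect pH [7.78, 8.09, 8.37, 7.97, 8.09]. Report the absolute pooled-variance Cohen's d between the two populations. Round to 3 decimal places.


Pooled-variance Cohen's d for soil pH comparison:
Scene mean = 49.67 / 6 = 8.278333
Suspect mean = 40.3 / 5 = 8.06
Scene sample variance s_s^2 = 0.012497
Suspect sample variance s_c^2 = 0.0461
Pooled variance = ((n_s-1)*s_s^2 + (n_c-1)*s_c^2) / (n_s + n_c - 2) = 0.027431
Pooled SD = sqrt(0.027431) = 0.165623
Mean difference = 0.218333
|d| = |0.218333| / 0.165623 = 1.318

1.318


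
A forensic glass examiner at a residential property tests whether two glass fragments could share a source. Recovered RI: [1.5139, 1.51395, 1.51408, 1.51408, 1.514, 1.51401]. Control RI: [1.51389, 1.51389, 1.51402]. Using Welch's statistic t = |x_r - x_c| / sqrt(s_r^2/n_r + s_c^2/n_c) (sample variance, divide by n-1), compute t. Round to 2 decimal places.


Welch's t-criterion for glass RI comparison:
Recovered mean = sum / n_r = 9.08402 / 6 = 1.5140033
Control mean = sum / n_c = 4.5418 / 3 = 1.5139333
Recovered sample variance s_r^2 = 5.06667e-09
Control sample variance s_c^2 = 5.63333e-09
Welch SE (unpooled) = sqrt(s_r^2/n_r + s_c^2/n_c) = sqrt(8.44444e-10 + 1.87778e-09) = sqrt(2.72222e-09) = 5.21749e-05
|mean_r - mean_c| = 7e-05
t = 7e-05 / 5.21749e-05 = 1.34

1.34


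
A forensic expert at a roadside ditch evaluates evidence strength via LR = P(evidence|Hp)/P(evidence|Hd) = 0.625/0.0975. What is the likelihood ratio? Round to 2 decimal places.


Likelihood ratio calculation:
LR = P(E|Hp) / P(E|Hd)
LR = 0.625 / 0.0975
LR = 6.41

6.41


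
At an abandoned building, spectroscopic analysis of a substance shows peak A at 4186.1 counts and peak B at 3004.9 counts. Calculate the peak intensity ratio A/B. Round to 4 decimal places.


Spectral peak ratio:
Peak A = 4186.1 counts
Peak B = 3004.9 counts
Ratio = 4186.1 / 3004.9 = 1.3931

1.3931


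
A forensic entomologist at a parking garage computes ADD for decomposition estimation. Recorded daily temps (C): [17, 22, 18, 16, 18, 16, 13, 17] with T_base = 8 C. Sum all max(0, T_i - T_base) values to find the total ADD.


Computing ADD day by day:
Day 1: max(0, 17 - 8) = 9
Day 2: max(0, 22 - 8) = 14
Day 3: max(0, 18 - 8) = 10
Day 4: max(0, 16 - 8) = 8
Day 5: max(0, 18 - 8) = 10
Day 6: max(0, 16 - 8) = 8
Day 7: max(0, 13 - 8) = 5
Day 8: max(0, 17 - 8) = 9
Total ADD = 73

73


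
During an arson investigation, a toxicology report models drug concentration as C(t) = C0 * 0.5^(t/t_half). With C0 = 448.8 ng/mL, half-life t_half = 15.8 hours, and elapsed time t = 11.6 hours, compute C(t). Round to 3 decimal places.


Drug concentration decay:
Number of half-lives = t / t_half = 11.6 / 15.8 = 0.734177
Decay factor = 0.5^0.734177 = 0.60116087
C(t) = 448.8 * 0.60116087 = 269.801 ng/mL

269.801


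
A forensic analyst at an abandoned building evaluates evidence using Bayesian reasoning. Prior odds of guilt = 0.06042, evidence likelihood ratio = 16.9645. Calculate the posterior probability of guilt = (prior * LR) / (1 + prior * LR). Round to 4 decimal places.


Bayesian evidence evaluation:
Posterior odds = prior_odds * LR = 0.06042 * 16.9645 = 1.024995
Posterior probability = posterior_odds / (1 + posterior_odds)
= 1.024995 / (1 + 1.024995)
= 1.024995 / 2.024995
= 0.5062

0.5062


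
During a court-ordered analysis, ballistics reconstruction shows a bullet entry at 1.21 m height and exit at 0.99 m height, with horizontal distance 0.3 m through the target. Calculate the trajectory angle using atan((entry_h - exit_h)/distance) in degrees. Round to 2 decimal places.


Bullet trajectory angle:
Height difference = 1.21 - 0.99 = 0.22 m
angle = atan(0.22 / 0.3)
angle = atan(0.733333)
angle = 36.25 degrees

36.25


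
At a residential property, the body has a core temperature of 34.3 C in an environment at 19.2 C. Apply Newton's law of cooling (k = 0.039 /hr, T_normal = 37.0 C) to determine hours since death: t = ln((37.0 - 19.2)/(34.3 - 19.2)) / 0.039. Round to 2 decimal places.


Using Newton's law of cooling:
t = ln((T_normal - T_ambient) / (T_body - T_ambient)) / k
T_normal - T_ambient = 17.8
T_body - T_ambient = 15.1
Ratio = 1.178808
ln(ratio) = 0.164504
t = 0.164504 / 0.039 = 4.22 hours

4.22


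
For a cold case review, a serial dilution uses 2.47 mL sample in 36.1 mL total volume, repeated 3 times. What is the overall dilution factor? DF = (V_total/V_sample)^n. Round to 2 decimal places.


Dilution factor calculation:
Single dilution = V_total / V_sample = 36.1 / 2.47 ≈ 14.615385
Number of dilutions = 3
Total DF = (36.1 / 2.47)^3 (full precision, rounded at the end) = 3121.98

3121.98


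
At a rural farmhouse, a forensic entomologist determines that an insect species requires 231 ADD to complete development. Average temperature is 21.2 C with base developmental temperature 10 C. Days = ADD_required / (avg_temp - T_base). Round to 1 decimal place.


Insect development time:
Effective temperature = avg_temp - T_base = 21.2 - 10 = 11.2 C
Days = ADD / effective_temp = 231 / 11.2 = 20.6 days

20.6


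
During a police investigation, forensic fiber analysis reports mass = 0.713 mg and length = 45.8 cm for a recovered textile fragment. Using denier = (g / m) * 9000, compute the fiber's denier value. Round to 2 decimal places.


Denier calculation:
Mass in grams = 0.713 mg / 1000 = 0.000713 g
Length in meters = 45.8 cm / 100 = 0.458 m
Linear density = mass / length = 0.000713 / 0.458 = 0.00155677 g/m
Denier = (g/m) * 9000 = 0.00155677 * 9000 = 14.01

14.01


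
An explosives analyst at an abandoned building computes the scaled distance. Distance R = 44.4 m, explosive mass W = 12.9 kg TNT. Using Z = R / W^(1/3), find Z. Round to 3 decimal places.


Scaled distance calculation:
W^(1/3) = 12.9^(1/3) = 2.34529
Z = R / W^(1/3) = 44.4 / 2.34529
Z = 18.932 m/kg^(1/3)

18.932


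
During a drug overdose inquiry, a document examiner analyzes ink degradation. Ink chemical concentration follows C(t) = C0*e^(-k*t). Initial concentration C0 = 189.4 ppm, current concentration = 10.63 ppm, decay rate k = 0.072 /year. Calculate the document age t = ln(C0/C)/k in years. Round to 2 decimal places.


Document age estimation:
C0/C = 189.4 / 10.63 = 17.817498
ln(C0/C) = 2.880181
t = 2.880181 / 0.072 = 40.00 years

40.00


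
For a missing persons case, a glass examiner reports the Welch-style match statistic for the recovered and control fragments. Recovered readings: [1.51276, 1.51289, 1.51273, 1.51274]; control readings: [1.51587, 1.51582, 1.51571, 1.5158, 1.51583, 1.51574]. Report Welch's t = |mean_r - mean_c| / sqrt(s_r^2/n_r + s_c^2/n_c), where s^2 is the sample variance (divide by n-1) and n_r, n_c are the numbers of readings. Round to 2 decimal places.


Welch's t-criterion for glass RI comparison:
Recovered mean = sum / n_r = 6.05112 / 4 = 1.51278
Control mean = sum / n_c = 9.09477 / 6 = 1.515795
Recovered sample variance s_r^2 = 5.53333e-09
Control sample variance s_c^2 = 3.55e-09
Welch SE (unpooled) = sqrt(s_r^2/n_r + s_c^2/n_c) = sqrt(1.38333e-09 + 5.91667e-10) = sqrt(1.975e-09) = 4.4441e-05
|mean_r - mean_c| = 0.003015
t = 0.003015 / 4.4441e-05 = 67.84

67.84


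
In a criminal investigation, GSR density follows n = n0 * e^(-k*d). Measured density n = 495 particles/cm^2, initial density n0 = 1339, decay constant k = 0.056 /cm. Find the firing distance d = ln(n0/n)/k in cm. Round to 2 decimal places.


GSR distance calculation:
n0/n = 1339 / 495 = 2.705051
ln(n0/n) = 0.995121
d = 0.995121 / 0.056 = 17.77 cm

17.77


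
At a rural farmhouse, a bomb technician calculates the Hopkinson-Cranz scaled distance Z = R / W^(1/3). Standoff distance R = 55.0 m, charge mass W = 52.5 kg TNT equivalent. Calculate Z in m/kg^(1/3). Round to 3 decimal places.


Scaled distance calculation:
W^(1/3) = 52.5^(1/3) = 3.744436
Z = R / W^(1/3) = 55.0 / 3.744436
Z = 14.688 m/kg^(1/3)

14.688


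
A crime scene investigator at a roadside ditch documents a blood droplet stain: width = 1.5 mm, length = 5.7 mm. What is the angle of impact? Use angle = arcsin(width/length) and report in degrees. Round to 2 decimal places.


Blood spatter impact angle calculation:
width / length = 1.5 / 5.7 = 0.263158
angle = arcsin(0.263158)
angle = 15.26 degrees

15.26


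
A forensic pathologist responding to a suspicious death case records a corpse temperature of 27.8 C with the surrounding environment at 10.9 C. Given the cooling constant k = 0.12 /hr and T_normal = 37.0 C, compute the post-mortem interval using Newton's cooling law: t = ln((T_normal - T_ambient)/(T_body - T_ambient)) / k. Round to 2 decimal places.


Using Newton's law of cooling:
t = ln((T_normal - T_ambient) / (T_body - T_ambient)) / k
T_normal - T_ambient = 26.1
T_body - T_ambient = 16.9
Ratio = 1.544379
ln(ratio) = 0.434622
t = 0.434622 / 0.12 = 3.62 hours

3.62


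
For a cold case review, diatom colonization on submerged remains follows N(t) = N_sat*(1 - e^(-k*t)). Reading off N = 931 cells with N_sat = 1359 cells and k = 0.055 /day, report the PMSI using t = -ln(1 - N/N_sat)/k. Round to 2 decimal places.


PMSI from diatom colonization curve:
N / N_sat = 931 / 1359 = 0.685063
1 - N/N_sat = 0.314937
ln(1 - N/N_sat) = -1.155383
t = -ln(1 - N/N_sat) / k = -(-1.155383) / 0.055 = 21.01 days

21.01


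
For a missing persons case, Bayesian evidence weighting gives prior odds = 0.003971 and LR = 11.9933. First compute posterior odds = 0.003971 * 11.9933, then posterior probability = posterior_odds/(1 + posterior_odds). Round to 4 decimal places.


Bayesian evidence evaluation:
Posterior odds = prior_odds * LR = 0.003971 * 11.9933 = 0.04762539
Posterior probability = posterior_odds / (1 + posterior_odds)
= 0.04762539 / (1 + 0.04762539)
= 0.04762539 / 1.04762539
= 0.0455

0.0455


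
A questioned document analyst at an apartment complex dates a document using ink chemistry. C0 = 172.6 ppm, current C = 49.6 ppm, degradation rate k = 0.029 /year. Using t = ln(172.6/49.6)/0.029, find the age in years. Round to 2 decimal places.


Document age estimation:
C0/C = 172.6 / 49.6 = 3.479839
ln(C0/C) = 1.246986
t = 1.246986 / 0.029 = 43.00 years

43.00


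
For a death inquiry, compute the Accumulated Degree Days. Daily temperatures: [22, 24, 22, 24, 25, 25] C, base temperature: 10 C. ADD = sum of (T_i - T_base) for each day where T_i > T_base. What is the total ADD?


Computing ADD day by day:
Day 1: max(0, 22 - 10) = 12
Day 2: max(0, 24 - 10) = 14
Day 3: max(0, 22 - 10) = 12
Day 4: max(0, 24 - 10) = 14
Day 5: max(0, 25 - 10) = 15
Day 6: max(0, 25 - 10) = 15
Total ADD = 82

82


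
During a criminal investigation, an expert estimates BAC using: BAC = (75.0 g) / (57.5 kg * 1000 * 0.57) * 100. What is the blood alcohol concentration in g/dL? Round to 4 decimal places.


Applying the Widmark formula:
BAC = (dose_g / (body_wt * 1000 * r)) * 100
Denominator = 57.5 * 1000 * 0.57 = 32775
BAC = (75.0 / 32775) * 100
BAC = 0.2288 g/dL

0.2288


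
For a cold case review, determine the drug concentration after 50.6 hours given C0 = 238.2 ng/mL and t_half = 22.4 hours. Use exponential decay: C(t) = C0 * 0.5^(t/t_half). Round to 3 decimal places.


Drug concentration decay:
Number of half-lives = t / t_half = 50.6 / 22.4 = 2.258929
Decay factor = 0.5^2.258929 = 0.20892702
C(t) = 238.2 * 0.20892702 = 49.766 ng/mL

49.766


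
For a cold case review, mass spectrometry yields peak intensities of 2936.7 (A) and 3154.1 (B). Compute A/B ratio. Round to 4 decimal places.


Spectral peak ratio:
Peak A = 2936.7 counts
Peak B = 3154.1 counts
Ratio = 2936.7 / 3154.1 = 0.9311

0.9311


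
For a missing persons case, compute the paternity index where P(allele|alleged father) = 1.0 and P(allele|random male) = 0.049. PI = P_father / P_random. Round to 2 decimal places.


Paternity Index calculation:
PI = P(allele|father) / P(allele|random)
PI = 1.0 / 0.049
PI = 20.41

20.41


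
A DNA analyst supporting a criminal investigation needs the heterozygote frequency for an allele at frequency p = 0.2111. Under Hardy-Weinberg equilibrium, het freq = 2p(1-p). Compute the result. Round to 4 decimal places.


Hardy-Weinberg heterozygote frequency:
q = 1 - p = 1 - 0.2111 = 0.7889
2pq = 2 * 0.2111 * 0.7889 = 0.3331

0.3331


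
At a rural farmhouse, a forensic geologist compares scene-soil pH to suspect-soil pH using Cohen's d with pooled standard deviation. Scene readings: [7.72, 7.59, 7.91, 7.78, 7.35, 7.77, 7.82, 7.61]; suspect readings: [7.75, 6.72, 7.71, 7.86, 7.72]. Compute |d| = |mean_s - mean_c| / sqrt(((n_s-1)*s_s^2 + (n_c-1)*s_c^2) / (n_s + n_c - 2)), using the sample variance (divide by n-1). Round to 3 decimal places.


Pooled-variance Cohen's d for soil pH comparison:
Scene mean = 61.55 / 8 = 7.69375
Suspect mean = 37.76 / 5 = 7.552
Scene sample variance s_s^2 = 0.03037
Suspect sample variance s_c^2 = 0.21987
Pooled variance = ((n_s-1)*s_s^2 + (n_c-1)*s_c^2) / (n_s + n_c - 2) = 0.099279
Pooled SD = sqrt(0.099279) = 0.315086
Mean difference = 0.14175
|d| = |0.14175| / 0.315086 = 0.450

0.450


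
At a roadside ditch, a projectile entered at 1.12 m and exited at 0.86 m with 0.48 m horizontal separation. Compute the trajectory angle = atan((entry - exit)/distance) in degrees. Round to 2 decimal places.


Bullet trajectory angle:
Height difference = 1.12 - 0.86 = 0.26 m
angle = atan(0.26 / 0.48)
angle = atan(0.541667)
angle = 28.44 degrees

28.44


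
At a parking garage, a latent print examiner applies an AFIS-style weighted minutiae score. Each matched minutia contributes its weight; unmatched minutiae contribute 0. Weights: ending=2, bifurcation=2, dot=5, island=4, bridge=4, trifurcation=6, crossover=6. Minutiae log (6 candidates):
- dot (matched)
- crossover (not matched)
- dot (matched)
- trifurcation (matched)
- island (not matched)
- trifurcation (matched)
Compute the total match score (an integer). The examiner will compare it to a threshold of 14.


Weighted minutiae match score:
  dot: matched, +5 (running total 5)
  crossover: not matched, +0
  dot: matched, +5 (running total 10)
  trifurcation: matched, +6 (running total 16)
  island: not matched, +0
  trifurcation: matched, +6 (running total 22)
Total score = 22
Threshold = 14; verdict = identification

22


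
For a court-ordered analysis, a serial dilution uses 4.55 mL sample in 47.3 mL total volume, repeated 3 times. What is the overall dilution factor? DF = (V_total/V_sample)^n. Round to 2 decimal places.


Dilution factor calculation:
Single dilution = V_total / V_sample = 47.3 / 4.55 ≈ 10.395604
Number of dilutions = 3
Total DF = (47.3 / 4.55)^3 (full precision, rounded at the end) = 1123.44

1123.44


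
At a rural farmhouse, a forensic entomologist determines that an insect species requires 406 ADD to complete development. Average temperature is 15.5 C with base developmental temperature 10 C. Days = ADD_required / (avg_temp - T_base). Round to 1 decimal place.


Insect development time:
Effective temperature = avg_temp - T_base = 15.5 - 10 = 5.5 C
Days = ADD / effective_temp = 406 / 5.5 = 73.8 days

73.8


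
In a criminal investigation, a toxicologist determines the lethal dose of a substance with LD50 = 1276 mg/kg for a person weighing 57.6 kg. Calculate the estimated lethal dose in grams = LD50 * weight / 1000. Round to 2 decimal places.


Lethal dose calculation:
Lethal dose = LD50 * body_weight / 1000
= 1276 * 57.6 / 1000
= 73497.6 / 1000
= 73.50 g

73.50


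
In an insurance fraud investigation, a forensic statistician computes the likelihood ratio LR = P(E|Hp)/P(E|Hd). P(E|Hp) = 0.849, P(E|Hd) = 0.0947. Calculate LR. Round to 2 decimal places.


Likelihood ratio calculation:
LR = P(E|Hp) / P(E|Hd)
LR = 0.849 / 0.0947
LR = 8.97

8.97


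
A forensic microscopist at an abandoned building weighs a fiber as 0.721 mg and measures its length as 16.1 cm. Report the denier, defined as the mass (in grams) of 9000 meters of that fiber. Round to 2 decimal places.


Denier calculation:
Mass in grams = 0.721 mg / 1000 = 0.000721 g
Length in meters = 16.1 cm / 100 = 0.161 m
Linear density = mass / length = 0.000721 / 0.161 = 0.00447826 g/m
Denier = (g/m) * 9000 = 0.00447826 * 9000 = 40.30

40.30


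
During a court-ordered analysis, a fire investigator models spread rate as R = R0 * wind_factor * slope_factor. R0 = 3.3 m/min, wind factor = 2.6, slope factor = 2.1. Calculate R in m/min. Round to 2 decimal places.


Fire spread rate calculation:
R = R0 * wind_factor * slope_factor
= 3.3 * 2.6 * 2.1
= 8.58 * 2.1
= 18.02 m/min

18.02


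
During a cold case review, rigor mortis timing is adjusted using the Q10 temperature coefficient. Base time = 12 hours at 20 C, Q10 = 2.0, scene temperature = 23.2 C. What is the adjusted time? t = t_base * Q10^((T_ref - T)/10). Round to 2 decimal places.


Rigor mortis time adjustment:
Exponent = (T_ref - T_actual) / 10 = (20 - 23.2) / 10 = -0.32
Q10 factor = 2.0^-0.32 = 0.80107
t_adjusted = 12 * 0.80107 = 9.61 hours

9.61


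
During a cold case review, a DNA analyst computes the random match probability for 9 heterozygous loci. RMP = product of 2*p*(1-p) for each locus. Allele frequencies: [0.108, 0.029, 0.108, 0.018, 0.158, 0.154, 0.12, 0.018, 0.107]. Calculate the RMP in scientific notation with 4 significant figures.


Computing RMP for 9 loci:
Locus 1: 2 * 0.108 * 0.892 = 0.192672
Locus 2: 2 * 0.029 * 0.971 = 0.056318
Locus 3: 2 * 0.108 * 0.892 = 0.192672
Locus 4: 2 * 0.018 * 0.982 = 0.035352
Locus 5: 2 * 0.158 * 0.842 = 0.266072
Locus 6: 2 * 0.154 * 0.846 = 0.260568
Locus 7: 2 * 0.12 * 0.88 = 0.2112
Locus 8: 2 * 0.018 * 0.982 = 0.035352
Locus 9: 2 * 0.107 * 0.893 = 0.191102
RMP = 7.311e-09

7.311e-09


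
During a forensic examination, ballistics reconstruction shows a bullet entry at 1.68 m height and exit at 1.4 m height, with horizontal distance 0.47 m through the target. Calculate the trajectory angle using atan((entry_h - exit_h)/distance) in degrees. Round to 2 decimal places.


Bullet trajectory angle:
Height difference = 1.68 - 1.4 = 0.28 m
angle = atan(0.28 / 0.47)
angle = atan(0.595745)
angle = 30.78 degrees

30.78


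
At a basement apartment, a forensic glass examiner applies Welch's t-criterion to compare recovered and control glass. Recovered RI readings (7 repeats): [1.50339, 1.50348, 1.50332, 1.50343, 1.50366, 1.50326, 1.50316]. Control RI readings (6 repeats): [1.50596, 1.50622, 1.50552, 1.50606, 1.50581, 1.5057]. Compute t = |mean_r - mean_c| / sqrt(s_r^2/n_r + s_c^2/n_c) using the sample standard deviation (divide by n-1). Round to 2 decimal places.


Welch's t-criterion for glass RI comparison:
Recovered mean = sum / n_r = 10.5237 / 7 = 1.5033857
Control mean = sum / n_c = 9.03527 / 6 = 1.5058783
Recovered sample variance s_r^2 = 2.61952e-08
Control sample variance s_c^2 = 6.42567e-08
Welch SE (unpooled) = sqrt(s_r^2/n_r + s_c^2/n_c) = sqrt(3.74218e-09 + 1.07094e-08) = sqrt(1.44516e-08) = 0.000120215
|mean_r - mean_c| = 0.00249262
t = 0.00249262 / 0.000120215 = 20.73

20.73


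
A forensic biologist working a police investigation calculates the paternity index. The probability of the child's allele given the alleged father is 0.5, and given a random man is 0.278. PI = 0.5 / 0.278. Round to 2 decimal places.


Paternity Index calculation:
PI = P(allele|father) / P(allele|random)
PI = 0.5 / 0.278
PI = 1.80

1.80


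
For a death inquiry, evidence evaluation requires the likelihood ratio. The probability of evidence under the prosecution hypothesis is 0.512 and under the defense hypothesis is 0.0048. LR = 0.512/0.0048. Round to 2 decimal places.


Likelihood ratio calculation:
LR = P(E|Hp) / P(E|Hd)
LR = 0.512 / 0.0048
LR = 106.67

106.67


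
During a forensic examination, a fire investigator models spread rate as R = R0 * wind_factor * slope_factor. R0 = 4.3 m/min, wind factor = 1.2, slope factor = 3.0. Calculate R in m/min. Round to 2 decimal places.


Fire spread rate calculation:
R = R0 * wind_factor * slope_factor
= 4.3 * 1.2 * 3.0
= 5.16 * 3.0
= 15.48 m/min

15.48


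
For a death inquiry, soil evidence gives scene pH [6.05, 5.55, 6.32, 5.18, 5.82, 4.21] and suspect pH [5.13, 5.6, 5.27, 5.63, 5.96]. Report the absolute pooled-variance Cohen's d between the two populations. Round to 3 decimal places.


Pooled-variance Cohen's d for soil pH comparison:
Scene mean = 33.13 / 6 = 5.521667
Suspect mean = 27.59 / 5 = 5.518
Scene sample variance s_s^2 = 0.568697
Suspect sample variance s_c^2 = 0.10667
Pooled variance = ((n_s-1)*s_s^2 + (n_c-1)*s_c^2) / (n_s + n_c - 2) = 0.363351
Pooled SD = sqrt(0.363351) = 0.602786
Mean difference = 0.003667
|d| = |0.003667| / 0.602786 = 0.006

0.006


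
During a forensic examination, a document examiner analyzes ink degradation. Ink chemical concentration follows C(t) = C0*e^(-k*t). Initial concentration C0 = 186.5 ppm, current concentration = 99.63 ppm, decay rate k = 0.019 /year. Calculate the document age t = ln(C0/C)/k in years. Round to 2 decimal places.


Document age estimation:
C0/C = 186.5 / 99.63 = 1.871926
ln(C0/C) = 0.626968
t = 0.626968 / 0.019 = 33.00 years

33.00


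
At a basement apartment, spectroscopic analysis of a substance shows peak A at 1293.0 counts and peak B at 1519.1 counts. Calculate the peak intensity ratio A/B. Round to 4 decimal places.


Spectral peak ratio:
Peak A = 1293.0 counts
Peak B = 1519.1 counts
Ratio = 1293.0 / 1519.1 = 0.8512

0.8512


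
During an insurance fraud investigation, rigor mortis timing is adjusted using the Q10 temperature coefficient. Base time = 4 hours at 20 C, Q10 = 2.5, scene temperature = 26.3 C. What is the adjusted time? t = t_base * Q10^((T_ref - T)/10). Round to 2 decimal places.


Rigor mortis time adjustment:
Exponent = (T_ref - T_actual) / 10 = (20 - 26.3) / 10 = -0.63
Q10 factor = 2.5^-0.63 = 0.56143
t_adjusted = 4 * 0.56143 = 2.25 hours

2.25


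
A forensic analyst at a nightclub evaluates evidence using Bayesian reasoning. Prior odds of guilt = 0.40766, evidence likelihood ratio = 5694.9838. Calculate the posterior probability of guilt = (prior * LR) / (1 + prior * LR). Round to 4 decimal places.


Bayesian evidence evaluation:
Posterior odds = prior_odds * LR = 0.40766 * 5694.9838 = 2321.617
Posterior probability = posterior_odds / (1 + posterior_odds)
= 2321.617 / (1 + 2321.617)
= 2321.617 / 2322.617
= 0.9996

0.9996


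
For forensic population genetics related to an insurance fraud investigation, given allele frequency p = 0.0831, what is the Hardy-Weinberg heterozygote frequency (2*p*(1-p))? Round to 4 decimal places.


Hardy-Weinberg heterozygote frequency:
q = 1 - p = 1 - 0.0831 = 0.9169
2pq = 2 * 0.0831 * 0.9169 = 0.1524

0.1524


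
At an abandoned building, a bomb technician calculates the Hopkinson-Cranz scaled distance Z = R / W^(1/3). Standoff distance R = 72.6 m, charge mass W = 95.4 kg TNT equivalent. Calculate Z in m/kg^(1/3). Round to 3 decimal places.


Scaled distance calculation:
W^(1/3) = 95.4^(1/3) = 4.569298
Z = R / W^(1/3) = 72.6 / 4.569298
Z = 15.889 m/kg^(1/3)

15.889


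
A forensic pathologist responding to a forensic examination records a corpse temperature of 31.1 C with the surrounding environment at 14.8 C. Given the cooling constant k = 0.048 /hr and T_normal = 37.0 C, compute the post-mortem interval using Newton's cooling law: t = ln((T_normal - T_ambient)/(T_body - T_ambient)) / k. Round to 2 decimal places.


Using Newton's law of cooling:
t = ln((T_normal - T_ambient) / (T_body - T_ambient)) / k
T_normal - T_ambient = 22.2
T_body - T_ambient = 16.3
Ratio = 1.361963
ln(ratio) = 0.308927
t = 0.308927 / 0.048 = 6.44 hours

6.44


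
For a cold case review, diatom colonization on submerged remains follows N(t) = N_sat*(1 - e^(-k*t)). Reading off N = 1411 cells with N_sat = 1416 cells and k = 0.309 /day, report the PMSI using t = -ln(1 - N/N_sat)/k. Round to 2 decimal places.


PMSI from diatom colonization curve:
N / N_sat = 1411 / 1416 = 0.996469
1 - N/N_sat = 0.003531
ln(1 - N/N_sat) = -5.646174
t = -ln(1 - N/N_sat) / k = -(-5.646174) / 0.309 = 18.27 days

18.27


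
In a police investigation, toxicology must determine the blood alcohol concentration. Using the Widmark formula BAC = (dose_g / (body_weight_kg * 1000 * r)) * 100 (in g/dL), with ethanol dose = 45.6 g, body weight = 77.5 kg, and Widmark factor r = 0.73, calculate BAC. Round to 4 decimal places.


Applying the Widmark formula:
BAC = (dose_g / (body_wt * 1000 * r)) * 100
Denominator = 77.5 * 1000 * 0.73 = 56575
BAC = (45.6 / 56575) * 100
BAC = 0.0806 g/dL

0.0806


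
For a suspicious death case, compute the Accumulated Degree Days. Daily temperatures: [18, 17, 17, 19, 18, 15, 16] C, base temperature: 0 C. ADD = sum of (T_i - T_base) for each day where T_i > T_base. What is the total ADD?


Computing ADD day by day:
Day 1: max(0, 18 - 0) = 18
Day 2: max(0, 17 - 0) = 17
Day 3: max(0, 17 - 0) = 17
Day 4: max(0, 19 - 0) = 19
Day 5: max(0, 18 - 0) = 18
Day 6: max(0, 15 - 0) = 15
Day 7: max(0, 16 - 0) = 16
Total ADD = 120

120


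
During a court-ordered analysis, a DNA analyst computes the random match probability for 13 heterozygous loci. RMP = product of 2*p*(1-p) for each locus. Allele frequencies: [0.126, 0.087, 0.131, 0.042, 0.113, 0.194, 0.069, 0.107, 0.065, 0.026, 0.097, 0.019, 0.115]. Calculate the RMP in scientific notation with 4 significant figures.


Computing RMP for 13 loci:
Locus 1: 2 * 0.126 * 0.874 = 0.220248
Locus 2: 2 * 0.087 * 0.913 = 0.158862
Locus 3: 2 * 0.131 * 0.869 = 0.227678
Locus 4: 2 * 0.042 * 0.958 = 0.080472
Locus 5: 2 * 0.113 * 0.887 = 0.200462
Locus 6: 2 * 0.194 * 0.806 = 0.312728
Locus 7: 2 * 0.069 * 0.931 = 0.128478
Locus 8: 2 * 0.107 * 0.893 = 0.191102
Locus 9: 2 * 0.065 * 0.935 = 0.12155
Locus 10: 2 * 0.026 * 0.974 = 0.050648
Locus 11: 2 * 0.097 * 0.903 = 0.175182
Locus 12: 2 * 0.019 * 0.981 = 0.037278
Locus 13: 2 * 0.115 * 0.885 = 0.20355
RMP = 8.075e-12

8.075e-12


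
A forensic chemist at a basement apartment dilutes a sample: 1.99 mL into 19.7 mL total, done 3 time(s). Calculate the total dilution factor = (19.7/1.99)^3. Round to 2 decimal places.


Dilution factor calculation:
Single dilution = V_total / V_sample = 19.7 / 1.99 ≈ 9.899497
Number of dilutions = 3
Total DF = (19.7 / 1.99)^3 (full precision, rounded at the end) = 970.15

970.15


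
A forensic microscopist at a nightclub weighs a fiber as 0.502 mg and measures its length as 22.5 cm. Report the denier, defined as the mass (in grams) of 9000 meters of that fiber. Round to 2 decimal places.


Denier calculation:
Mass in grams = 0.502 mg / 1000 = 0.000502 g
Length in meters = 22.5 cm / 100 = 0.225 m
Linear density = mass / length = 0.000502 / 0.225 = 0.00223111 g/m
Denier = (g/m) * 9000 = 0.00223111 * 9000 = 20.08

20.08


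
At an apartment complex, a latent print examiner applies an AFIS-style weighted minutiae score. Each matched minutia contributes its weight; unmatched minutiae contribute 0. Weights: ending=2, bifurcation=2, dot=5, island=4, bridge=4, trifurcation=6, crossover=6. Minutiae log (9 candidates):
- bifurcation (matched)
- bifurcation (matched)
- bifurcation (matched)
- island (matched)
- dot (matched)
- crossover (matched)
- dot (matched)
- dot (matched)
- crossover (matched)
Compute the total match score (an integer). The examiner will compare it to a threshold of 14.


Weighted minutiae match score:
  bifurcation: matched, +2 (running total 2)
  bifurcation: matched, +2 (running total 4)
  bifurcation: matched, +2 (running total 6)
  island: matched, +4 (running total 10)
  dot: matched, +5 (running total 15)
  crossover: matched, +6 (running total 21)
  dot: matched, +5 (running total 26)
  dot: matched, +5 (running total 31)
  crossover: matched, +6 (running total 37)
Total score = 37
Threshold = 14; verdict = identification

37


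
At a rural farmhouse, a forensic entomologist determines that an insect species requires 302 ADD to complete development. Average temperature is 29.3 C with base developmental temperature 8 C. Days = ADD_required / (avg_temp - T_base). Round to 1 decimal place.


Insect development time:
Effective temperature = avg_temp - T_base = 29.3 - 8 = 21.3 C
Days = ADD / effective_temp = 302 / 21.3 = 14.2 days

14.2
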